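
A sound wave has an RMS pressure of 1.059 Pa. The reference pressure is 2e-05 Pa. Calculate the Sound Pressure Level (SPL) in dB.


Given values:
  p = 1.059 Pa
  p_ref = 2e-05 Pa
Formula: SPL = 20 * log10(p / p_ref)
Compute ratio: p / p_ref = 1.059 / 2e-05 = 52950
Compute log10: log10(52950) = 4.723866
Multiply: SPL = 20 * 4.723866 = 94.48

94.48 dB


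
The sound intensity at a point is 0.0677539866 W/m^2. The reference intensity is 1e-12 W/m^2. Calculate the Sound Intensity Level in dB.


Given values:
  I = 0.0677539866 W/m^2
  I_ref = 1e-12 W/m^2
Formula: SIL = 10 * log10(I / I_ref)
Compute ratio: I / I_ref = 67753986600
Compute log10: log10(67753986600) = 10.830935
Multiply: SIL = 10 * 10.830935 = 108.31

108.31 dB


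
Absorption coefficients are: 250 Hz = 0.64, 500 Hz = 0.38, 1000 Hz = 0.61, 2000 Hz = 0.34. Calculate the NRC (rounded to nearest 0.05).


Given values:
  a_250 = 0.64, a_500 = 0.38
  a_1000 = 0.61, a_2000 = 0.34
Formula: NRC = (a250 + a500 + a1000 + a2000) / 4
Sum = 0.64 + 0.38 + 0.61 + 0.34 = 1.97
NRC = 1.97 / 4 = 0.4925
Rounded to nearest 0.05: 0.5

0.5


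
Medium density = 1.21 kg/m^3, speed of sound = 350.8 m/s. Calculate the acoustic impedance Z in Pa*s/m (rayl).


Given values:
  rho = 1.21 kg/m^3
  c = 350.8 m/s
Formula: Z = rho * c
Z = 1.21 * 350.8
Z = 424.47

424.47 rayl


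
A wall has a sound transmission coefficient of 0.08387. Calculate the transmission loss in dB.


Given values:
  tau = 0.08387
Formula: TL = 10 * log10(1 / tau)
Compute 1 / tau = 1 / 0.08387 = 11.9232
Compute log10(11.9232) = 1.076393
TL = 10 * 1.076393 = 10.76

10.76 dB


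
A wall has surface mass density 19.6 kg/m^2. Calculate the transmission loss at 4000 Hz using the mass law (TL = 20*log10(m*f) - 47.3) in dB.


Given values:
  m = 19.6 kg/m^2, f = 4000 Hz
Formula: TL = 20 * log10(m * f) - 47.3
Compute m * f = 19.6 * 4000 = 78400.0
Compute log10(78400.0) = 4.894316
Compute 20 * 4.894316 = 97.8863
TL = 97.8863 - 47.3 = 50.59

50.59 dB


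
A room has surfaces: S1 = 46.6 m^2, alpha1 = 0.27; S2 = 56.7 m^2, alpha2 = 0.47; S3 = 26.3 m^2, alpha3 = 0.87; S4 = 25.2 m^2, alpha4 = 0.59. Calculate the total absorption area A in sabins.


Given surfaces:
  Surface 1: 46.6 * 0.27 = 12.582
  Surface 2: 56.7 * 0.47 = 26.649
  Surface 3: 26.3 * 0.87 = 22.881
  Surface 4: 25.2 * 0.59 = 14.868
Formula: A = sum(Si * alpha_i)
A = 12.582 + 26.649 + 22.881 + 14.868
A = 76.98

76.98 sabins


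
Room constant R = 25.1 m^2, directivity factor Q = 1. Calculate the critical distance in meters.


Given values:
  R = 25.1 m^2, Q = 1
Formula: d_c = 0.141 * sqrt(Q * R)
Compute Q * R = 1 * 25.1 = 25.1
Compute sqrt(25.1) = 5.01
d_c = 0.141 * 5.01 = 0.706

0.706 m


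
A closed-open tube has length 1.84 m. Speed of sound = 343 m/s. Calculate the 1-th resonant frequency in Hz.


Given values:
  Tube type: closed-open, L = 1.84 m, c = 343 m/s, n = 1
Formula: f_n = (2n - 1) * c / (4 * L)
Compute 2n - 1 = 2*1 - 1 = 1
Compute 4 * L = 4 * 1.84 = 7.36
f = 1 * 343 / 7.36
f = 46.6

46.6 Hz


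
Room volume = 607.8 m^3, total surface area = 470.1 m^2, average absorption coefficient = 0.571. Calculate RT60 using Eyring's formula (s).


Given values:
  V = 607.8 m^3, S = 470.1 m^2, alpha = 0.571
Formula: RT60 = 0.161 * V / (-S * ln(1 - alpha))
Compute ln(1 - 0.571) = ln(0.429) = -0.846298
Denominator: -470.1 * -0.846298 = 397.8447
Numerator: 0.161 * 607.8 = 97.8558
RT60 = 97.8558 / 397.8447 = 0.246

0.246 s


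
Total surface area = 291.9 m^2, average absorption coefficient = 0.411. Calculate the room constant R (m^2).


Given values:
  S = 291.9 m^2, alpha = 0.411
Formula: R = S * alpha / (1 - alpha)
Numerator: 291.9 * 0.411 = 119.9709
Denominator: 1 - 0.411 = 0.589
R = 119.9709 / 0.589 = 203.69

203.69 m^2


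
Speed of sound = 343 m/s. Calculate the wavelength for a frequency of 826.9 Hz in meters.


Given values:
  c = 343 m/s, f = 826.9 Hz
Formula: lambda = c / f
lambda = 343 / 826.9
lambda = 0.4148

0.4148 m


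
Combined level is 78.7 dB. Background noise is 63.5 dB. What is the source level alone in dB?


Given values:
  L_total = 78.7 dB, L_bg = 63.5 dB
Formula: L_source = 10 * log10(10^(L_total/10) - 10^(L_bg/10))
Convert to linear:
  10^(78.7/10) = 74131024.1301
  10^(63.5/10) = 2238721.1386
Difference: 74131024.1301 - 2238721.1386 = 71892302.9915
L_source = 10 * log10(71892302.9915) = 78.57

78.57 dB


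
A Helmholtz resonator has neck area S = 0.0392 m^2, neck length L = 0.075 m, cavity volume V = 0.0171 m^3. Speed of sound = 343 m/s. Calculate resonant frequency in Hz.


Given values:
  S = 0.0392 m^2, L = 0.075 m, V = 0.0171 m^3, c = 343 m/s
Formula: f = (c / (2*pi)) * sqrt(S / (V * L))
Compute V * L = 0.0171 * 0.075 = 0.0012825
Compute S / (V * L) = 0.0392 / 0.0012825 = 30.5653
Compute sqrt(30.5653) = 5.528589
Compute c / (2*pi) = 343 / 6.283185 = 54.590148
f = 54.590148 * 5.528589 = 301.81

301.81 Hz


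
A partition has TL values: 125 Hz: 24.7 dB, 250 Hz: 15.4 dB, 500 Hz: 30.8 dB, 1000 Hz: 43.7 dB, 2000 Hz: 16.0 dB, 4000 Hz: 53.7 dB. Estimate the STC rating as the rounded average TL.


Given TL values at each frequency:
  125 Hz: 24.7 dB
  250 Hz: 15.4 dB
  500 Hz: 30.8 dB
  1000 Hz: 43.7 dB
  2000 Hz: 16.0 dB
  4000 Hz: 53.7 dB
Formula: STC ~ round(average of TL values)
Sum = 24.7 + 15.4 + 30.8 + 43.7 + 16.0 + 53.7 = 184.3
Average = 184.3 / 6 = 30.72
Rounded: 31

31


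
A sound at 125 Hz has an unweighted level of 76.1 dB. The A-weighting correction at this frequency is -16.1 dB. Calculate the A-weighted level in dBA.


Given values:
  SPL = 76.1 dB
  A-weighting at 125 Hz = -16.1 dB
Formula: L_A = SPL + A_weight
L_A = 76.1 + (-16.1)
L_A = 60.0

60.0 dBA


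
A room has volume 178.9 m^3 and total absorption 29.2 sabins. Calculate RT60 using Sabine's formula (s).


Given values:
  V = 178.9 m^3
  A = 29.2 sabins
Formula: RT60 = 0.161 * V / A
Numerator: 0.161 * 178.9 = 28.8029
RT60 = 28.8029 / 29.2 = 0.986

0.986 s


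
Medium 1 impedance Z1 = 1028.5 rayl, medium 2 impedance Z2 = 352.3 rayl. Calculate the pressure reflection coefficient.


Given values:
  Z1 = 1028.5 rayl, Z2 = 352.3 rayl
Formula: R = (Z2 - Z1) / (Z2 + Z1)
Numerator: Z2 - Z1 = 352.3 - 1028.5 = -676.2
Denominator: Z2 + Z1 = 352.3 + 1028.5 = 1380.8
R = -676.2 / 1380.8 = -0.4897

-0.4897


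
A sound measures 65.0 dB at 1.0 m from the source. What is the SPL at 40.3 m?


Given values:
  SPL1 = 65.0 dB, r1 = 1.0 m, r2 = 40.3 m
Formula: SPL2 = SPL1 - 20 * log10(r2 / r1)
Compute ratio: r2 / r1 = 40.3 / 1.0 = 40.3
Compute log10: log10(40.3) = 1.605305
Compute drop: 20 * 1.605305 = 32.1061
SPL2 = 65.0 - 32.1061 = 32.89

32.89 dB


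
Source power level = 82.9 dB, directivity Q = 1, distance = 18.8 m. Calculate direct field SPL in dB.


Given values:
  Lw = 82.9 dB, Q = 1, r = 18.8 m
Formula: SPL = Lw + 10 * log10(Q / (4 * pi * r^2))
Compute 4 * pi * r^2 = 4 * pi * 18.8^2 = 4441.458
Compute Q / denom = 1 / 4441.458 = 0.00022515
Compute 10 * log10(0.00022515) = -36.4753
SPL = 82.9 + (-36.4753) = 46.42

46.42 dB


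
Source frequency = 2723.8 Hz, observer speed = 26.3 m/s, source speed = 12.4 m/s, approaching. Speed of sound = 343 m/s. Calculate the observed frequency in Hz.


Given values:
  f_s = 2723.8 Hz, v_o = 26.3 m/s, v_s = 12.4 m/s
  Direction: approaching
Formula: f_o = f_s * (c + v_o) / (c - v_s)
Numerator: c + v_o = 343 + 26.3 = 369.3
Denominator: c - v_s = 343 - 12.4 = 330.6
f_o = 2723.8 * 369.3 / 330.6 = 3042.65

3042.65 Hz


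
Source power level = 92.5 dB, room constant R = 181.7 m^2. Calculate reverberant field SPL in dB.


Given values:
  Lw = 92.5 dB, R = 181.7 m^2
Formula: SPL = Lw + 10 * log10(4 / R)
Compute 4 / R = 4 / 181.7 = 0.022014
Compute 10 * log10(0.022014) = -16.573
SPL = 92.5 + (-16.573) = 75.93

75.93 dB


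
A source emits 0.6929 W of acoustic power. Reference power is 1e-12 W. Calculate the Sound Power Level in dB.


Given values:
  W = 0.6929 W
  W_ref = 1e-12 W
Formula: SWL = 10 * log10(W / W_ref)
Compute ratio: W / W_ref = 692900000000
Compute log10: log10(692900000000) = 11.840671
Multiply: SWL = 10 * 11.840671 = 118.41

118.41 dB


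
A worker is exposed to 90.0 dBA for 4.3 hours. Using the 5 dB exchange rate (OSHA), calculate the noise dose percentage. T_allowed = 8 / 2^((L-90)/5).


Given values:
  L = 90.0 dBA, T = 4.3 hours
Formula: T_allowed = 8 / 2^((L - 90) / 5)
Compute exponent: (90.0 - 90) / 5 = 0.0
Compute 2^(0.0) = 1.0
T_allowed = 8 / 1.0 = 8.0 hours
Dose = (T / T_allowed) * 100
Dose = (4.3 / 8.0) * 100 = 53.75

53.75 %


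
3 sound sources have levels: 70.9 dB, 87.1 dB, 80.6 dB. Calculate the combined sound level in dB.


Formula: L_total = 10 * log10( sum(10^(Li/10)) )
  Source 1: 10^(70.9/10) = 12302687.7081
  Source 2: 10^(87.1/10) = 512861383.9914
  Source 3: 10^(80.6/10) = 114815362.1497
Sum of linear values = 639979433.8492
L_total = 10 * log10(639979433.8492) = 88.06

88.06 dB


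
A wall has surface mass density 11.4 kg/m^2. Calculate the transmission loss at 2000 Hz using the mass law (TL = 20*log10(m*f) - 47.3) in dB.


Given values:
  m = 11.4 kg/m^2, f = 2000 Hz
Formula: TL = 20 * log10(m * f) - 47.3
Compute m * f = 11.4 * 2000 = 22800.0
Compute log10(22800.0) = 4.357935
Compute 20 * 4.357935 = 87.1587
TL = 87.1587 - 47.3 = 39.86

39.86 dB


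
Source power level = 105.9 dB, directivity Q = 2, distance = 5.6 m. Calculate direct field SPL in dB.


Given values:
  Lw = 105.9 dB, Q = 2, r = 5.6 m
Formula: SPL = Lw + 10 * log10(Q / (4 * pi * r^2))
Compute 4 * pi * r^2 = 4 * pi * 5.6^2 = 394.0814
Compute Q / denom = 2 / 394.0814 = 0.00507509
Compute 10 * log10(0.00507509) = -22.9456
SPL = 105.9 + (-22.9456) = 82.95

82.95 dB


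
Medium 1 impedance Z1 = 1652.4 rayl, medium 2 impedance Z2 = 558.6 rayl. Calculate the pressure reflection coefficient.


Given values:
  Z1 = 1652.4 rayl, Z2 = 558.6 rayl
Formula: R = (Z2 - Z1) / (Z2 + Z1)
Numerator: Z2 - Z1 = 558.6 - 1652.4 = -1093.8
Denominator: Z2 + Z1 = 558.6 + 1652.4 = 2211.0
R = -1093.8 / 2211.0 = -0.4947

-0.4947


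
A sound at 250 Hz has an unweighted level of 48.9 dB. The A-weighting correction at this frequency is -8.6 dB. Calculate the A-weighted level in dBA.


Given values:
  SPL = 48.9 dB
  A-weighting at 250 Hz = -8.6 dB
Formula: L_A = SPL + A_weight
L_A = 48.9 + (-8.6)
L_A = 40.3

40.3 dBA


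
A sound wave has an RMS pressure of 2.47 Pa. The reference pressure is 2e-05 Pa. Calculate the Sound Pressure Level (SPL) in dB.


Given values:
  p = 2.47 Pa
  p_ref = 2e-05 Pa
Formula: SPL = 20 * log10(p / p_ref)
Compute ratio: p / p_ref = 2.47 / 2e-05 = 123500
Compute log10: log10(123500) = 5.091667
Multiply: SPL = 20 * 5.091667 = 101.83

101.83 dB


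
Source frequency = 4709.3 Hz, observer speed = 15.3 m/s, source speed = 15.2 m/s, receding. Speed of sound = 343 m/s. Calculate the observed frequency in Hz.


Given values:
  f_s = 4709.3 Hz, v_o = 15.3 m/s, v_s = 15.2 m/s
  Direction: receding
Formula: f_o = f_s * (c - v_o) / (c + v_s)
Numerator: c - v_o = 343 - 15.3 = 327.7
Denominator: c + v_s = 343 + 15.2 = 358.2
f_o = 4709.3 * 327.7 / 358.2 = 4308.31

4308.31 Hz


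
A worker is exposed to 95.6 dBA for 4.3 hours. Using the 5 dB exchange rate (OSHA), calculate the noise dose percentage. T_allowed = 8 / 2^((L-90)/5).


Given values:
  L = 95.6 dBA, T = 4.3 hours
Formula: T_allowed = 8 / 2^((L - 90) / 5)
Compute exponent: (95.6 - 90) / 5 = 1.12
Compute 2^(1.12) = 2.17347
T_allowed = 8 / 2.17347 = 3.68075 hours
Dose = (T / T_allowed) * 100
Dose = (4.3 / 3.68075) * 100 = 116.82

116.82 %


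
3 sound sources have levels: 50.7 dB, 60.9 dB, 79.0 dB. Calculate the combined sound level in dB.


Formula: L_total = 10 * log10( sum(10^(Li/10)) )
  Source 1: 10^(50.7/10) = 117489.7555
  Source 2: 10^(60.9/10) = 1230268.7708
  Source 3: 10^(79.0/10) = 79432823.4724
Sum of linear values = 80780581.9987
L_total = 10 * log10(80780581.9987) = 79.07

79.07 dB


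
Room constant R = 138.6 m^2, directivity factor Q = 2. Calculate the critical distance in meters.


Given values:
  R = 138.6 m^2, Q = 2
Formula: d_c = 0.141 * sqrt(Q * R)
Compute Q * R = 2 * 138.6 = 277.2
Compute sqrt(277.2) = 16.6493
d_c = 0.141 * 16.6493 = 2.348

2.348 m


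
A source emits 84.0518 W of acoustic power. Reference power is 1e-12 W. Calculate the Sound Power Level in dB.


Given values:
  W = 84.0518 W
  W_ref = 1e-12 W
Formula: SWL = 10 * log10(W / W_ref)
Compute ratio: W / W_ref = 84051800000000
Compute log10: log10(84051800000000) = 13.924547
Multiply: SWL = 10 * 13.924547 = 139.25

139.25 dB


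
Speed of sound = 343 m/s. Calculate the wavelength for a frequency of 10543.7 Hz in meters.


Given values:
  c = 343 m/s, f = 10543.7 Hz
Formula: lambda = c / f
lambda = 343 / 10543.7
lambda = 0.0325

0.0325 m


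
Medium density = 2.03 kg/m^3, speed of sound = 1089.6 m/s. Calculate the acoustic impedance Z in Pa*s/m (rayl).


Given values:
  rho = 2.03 kg/m^3
  c = 1089.6 m/s
Formula: Z = rho * c
Z = 2.03 * 1089.6
Z = 2211.89

2211.89 rayl


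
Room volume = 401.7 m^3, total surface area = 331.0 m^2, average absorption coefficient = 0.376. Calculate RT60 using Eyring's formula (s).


Given values:
  V = 401.7 m^3, S = 331.0 m^2, alpha = 0.376
Formula: RT60 = 0.161 * V / (-S * ln(1 - alpha))
Compute ln(1 - 0.376) = ln(0.624) = -0.471605
Denominator: -331.0 * -0.471605 = 156.1013
Numerator: 0.161 * 401.7 = 64.6737
RT60 = 64.6737 / 156.1013 = 0.414

0.414 s


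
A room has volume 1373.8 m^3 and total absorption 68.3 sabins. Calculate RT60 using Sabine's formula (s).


Given values:
  V = 1373.8 m^3
  A = 68.3 sabins
Formula: RT60 = 0.161 * V / A
Numerator: 0.161 * 1373.8 = 221.1818
RT60 = 221.1818 / 68.3 = 3.238

3.238 s


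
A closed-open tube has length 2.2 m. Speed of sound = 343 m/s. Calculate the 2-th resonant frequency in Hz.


Given values:
  Tube type: closed-open, L = 2.2 m, c = 343 m/s, n = 2
Formula: f_n = (2n - 1) * c / (4 * L)
Compute 2n - 1 = 2*2 - 1 = 3
Compute 4 * L = 4 * 2.2 = 8.8
f = 3 * 343 / 8.8
f = 116.93

116.93 Hz


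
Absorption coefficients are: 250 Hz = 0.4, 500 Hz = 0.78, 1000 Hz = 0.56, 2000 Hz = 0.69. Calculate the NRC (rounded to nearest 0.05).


Given values:
  a_250 = 0.4, a_500 = 0.78
  a_1000 = 0.56, a_2000 = 0.69
Formula: NRC = (a250 + a500 + a1000 + a2000) / 4
Sum = 0.4 + 0.78 + 0.56 + 0.69 = 2.43
NRC = 2.43 / 4 = 0.6075
Rounded to nearest 0.05: 0.6

0.6


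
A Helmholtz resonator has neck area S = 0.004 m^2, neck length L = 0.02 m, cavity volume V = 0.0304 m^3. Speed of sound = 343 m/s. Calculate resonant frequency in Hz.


Given values:
  S = 0.004 m^2, L = 0.02 m, V = 0.0304 m^3, c = 343 m/s
Formula: f = (c / (2*pi)) * sqrt(S / (V * L))
Compute V * L = 0.0304 * 0.02 = 0.000608
Compute S / (V * L) = 0.004 / 0.000608 = 6.5789
Compute sqrt(6.5789) = 2.564937
Compute c / (2*pi) = 343 / 6.283185 = 54.590148
f = 54.590148 * 2.564937 = 140.02

140.02 Hz


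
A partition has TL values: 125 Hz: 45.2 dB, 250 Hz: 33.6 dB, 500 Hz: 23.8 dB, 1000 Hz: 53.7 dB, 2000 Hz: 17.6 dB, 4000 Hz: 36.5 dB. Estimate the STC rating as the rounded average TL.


Given TL values at each frequency:
  125 Hz: 45.2 dB
  250 Hz: 33.6 dB
  500 Hz: 23.8 dB
  1000 Hz: 53.7 dB
  2000 Hz: 17.6 dB
  4000 Hz: 36.5 dB
Formula: STC ~ round(average of TL values)
Sum = 45.2 + 33.6 + 23.8 + 53.7 + 17.6 + 36.5 = 210.4
Average = 210.4 / 6 = 35.07
Rounded: 35

35


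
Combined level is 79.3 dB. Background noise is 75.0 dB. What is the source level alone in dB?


Given values:
  L_total = 79.3 dB, L_bg = 75.0 dB
Formula: L_source = 10 * log10(10^(L_total/10) - 10^(L_bg/10))
Convert to linear:
  10^(79.3/10) = 85113803.8202
  10^(75.0/10) = 31622776.6017
Difference: 85113803.8202 - 31622776.6017 = 53491027.2185
L_source = 10 * log10(53491027.2185) = 77.28

77.28 dB


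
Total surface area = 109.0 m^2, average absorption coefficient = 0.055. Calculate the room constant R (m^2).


Given values:
  S = 109.0 m^2, alpha = 0.055
Formula: R = S * alpha / (1 - alpha)
Numerator: 109.0 * 0.055 = 5.995
Denominator: 1 - 0.055 = 0.945
R = 5.995 / 0.945 = 6.34

6.34 m^2


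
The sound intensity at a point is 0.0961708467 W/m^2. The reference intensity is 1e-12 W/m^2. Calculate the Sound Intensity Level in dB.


Given values:
  I = 0.0961708467 W/m^2
  I_ref = 1e-12 W/m^2
Formula: SIL = 10 * log10(I / I_ref)
Compute ratio: I / I_ref = 96170846700
Compute log10: log10(96170846700) = 10.983043
Multiply: SIL = 10 * 10.983043 = 109.83

109.83 dB


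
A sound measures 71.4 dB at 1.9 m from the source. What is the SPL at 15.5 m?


Given values:
  SPL1 = 71.4 dB, r1 = 1.9 m, r2 = 15.5 m
Formula: SPL2 = SPL1 - 20 * log10(r2 / r1)
Compute ratio: r2 / r1 = 15.5 / 1.9 = 8.1579
Compute log10: log10(8.1579) = 0.911578
Compute drop: 20 * 0.911578 = 18.2316
SPL2 = 71.4 - 18.2316 = 53.17

53.17 dB


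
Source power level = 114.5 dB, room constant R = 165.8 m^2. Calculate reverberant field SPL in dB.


Given values:
  Lw = 114.5 dB, R = 165.8 m^2
Formula: SPL = Lw + 10 * log10(4 / R)
Compute 4 / R = 4 / 165.8 = 0.024125
Compute 10 * log10(0.024125) = -16.1753
SPL = 114.5 + (-16.1753) = 98.32

98.32 dB


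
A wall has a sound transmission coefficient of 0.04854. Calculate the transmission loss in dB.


Given values:
  tau = 0.04854
Formula: TL = 10 * log10(1 / tau)
Compute 1 / tau = 1 / 0.04854 = 20.6016
Compute log10(20.6016) = 1.313901
TL = 10 * 1.313901 = 13.14

13.14 dB


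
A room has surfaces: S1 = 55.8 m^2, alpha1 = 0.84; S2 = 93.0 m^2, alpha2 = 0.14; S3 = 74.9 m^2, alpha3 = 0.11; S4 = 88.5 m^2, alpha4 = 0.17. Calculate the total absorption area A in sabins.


Given surfaces:
  Surface 1: 55.8 * 0.84 = 46.872
  Surface 2: 93.0 * 0.14 = 13.02
  Surface 3: 74.9 * 0.11 = 8.239
  Surface 4: 88.5 * 0.17 = 15.045
Formula: A = sum(Si * alpha_i)
A = 46.872 + 13.02 + 8.239 + 15.045
A = 83.18

83.18 sabins


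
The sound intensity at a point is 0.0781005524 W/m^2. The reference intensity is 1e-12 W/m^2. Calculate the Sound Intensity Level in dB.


Given values:
  I = 0.0781005524 W/m^2
  I_ref = 1e-12 W/m^2
Formula: SIL = 10 * log10(I / I_ref)
Compute ratio: I / I_ref = 78100552400
Compute log10: log10(78100552400) = 10.892654
Multiply: SIL = 10 * 10.892654 = 108.93

108.93 dB


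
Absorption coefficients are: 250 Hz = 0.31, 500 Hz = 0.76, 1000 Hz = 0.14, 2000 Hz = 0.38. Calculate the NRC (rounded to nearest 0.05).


Given values:
  a_250 = 0.31, a_500 = 0.76
  a_1000 = 0.14, a_2000 = 0.38
Formula: NRC = (a250 + a500 + a1000 + a2000) / 4
Sum = 0.31 + 0.76 + 0.14 + 0.38 = 1.59
NRC = 1.59 / 4 = 0.3975
Rounded to nearest 0.05: 0.4

0.4


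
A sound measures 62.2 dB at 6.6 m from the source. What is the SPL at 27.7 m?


Given values:
  SPL1 = 62.2 dB, r1 = 6.6 m, r2 = 27.7 m
Formula: SPL2 = SPL1 - 20 * log10(r2 / r1)
Compute ratio: r2 / r1 = 27.7 / 6.6 = 4.197
Compute log10: log10(4.197) = 0.622939
Compute drop: 20 * 0.622939 = 12.4588
SPL2 = 62.2 - 12.4588 = 49.74

49.74 dB


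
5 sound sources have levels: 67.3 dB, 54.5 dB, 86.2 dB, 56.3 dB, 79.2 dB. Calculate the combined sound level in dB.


Formula: L_total = 10 * log10( sum(10^(Li/10)) )
  Source 1: 10^(67.3/10) = 5370317.9637
  Source 2: 10^(54.5/10) = 281838.2931
  Source 3: 10^(86.2/10) = 416869383.4703
  Source 4: 10^(56.3/10) = 426579.5188
  Source 5: 10^(79.2/10) = 83176377.1103
Sum of linear values = 506124496.3562
L_total = 10 * log10(506124496.3562) = 87.04

87.04 dB


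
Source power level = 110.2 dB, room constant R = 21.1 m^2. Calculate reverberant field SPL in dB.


Given values:
  Lw = 110.2 dB, R = 21.1 m^2
Formula: SPL = Lw + 10 * log10(4 / R)
Compute 4 / R = 4 / 21.1 = 0.189573
Compute 10 * log10(0.189573) = -7.2222
SPL = 110.2 + (-7.2222) = 102.98

102.98 dB


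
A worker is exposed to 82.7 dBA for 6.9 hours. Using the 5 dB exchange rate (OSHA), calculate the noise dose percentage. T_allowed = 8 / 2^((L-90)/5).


Given values:
  L = 82.7 dBA, T = 6.9 hours
Formula: T_allowed = 8 / 2^((L - 90) / 5)
Compute exponent: (82.7 - 90) / 5 = -1.46
Compute 2^(-1.46) = 0.363493
T_allowed = 8 / 0.363493 = 22.008677 hours
Dose = (T / T_allowed) * 100
Dose = (6.9 / 22.008677) * 100 = 31.35

31.35 %


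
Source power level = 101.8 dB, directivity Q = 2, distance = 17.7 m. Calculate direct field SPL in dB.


Given values:
  Lw = 101.8 dB, Q = 2, r = 17.7 m
Formula: SPL = Lw + 10 * log10(Q / (4 * pi * r^2))
Compute 4 * pi * r^2 = 4 * pi * 17.7^2 = 3936.9182
Compute Q / denom = 2 / 3936.9182 = 0.00050801
Compute 10 * log10(0.00050801) = -32.9413
SPL = 101.8 + (-32.9413) = 68.86

68.86 dB


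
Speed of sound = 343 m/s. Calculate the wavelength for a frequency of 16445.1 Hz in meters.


Given values:
  c = 343 m/s, f = 16445.1 Hz
Formula: lambda = c / f
lambda = 343 / 16445.1
lambda = 0.0209

0.0209 m


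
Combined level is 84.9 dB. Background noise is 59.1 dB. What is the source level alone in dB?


Given values:
  L_total = 84.9 dB, L_bg = 59.1 dB
Formula: L_source = 10 * log10(10^(L_total/10) - 10^(L_bg/10))
Convert to linear:
  10^(84.9/10) = 309029543.2514
  10^(59.1/10) = 812830.5162
Difference: 309029543.2514 - 812830.5162 = 308216712.7352
L_source = 10 * log10(308216712.7352) = 84.89

84.89 dB


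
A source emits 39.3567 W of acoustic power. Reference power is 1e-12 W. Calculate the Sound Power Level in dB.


Given values:
  W = 39.3567 W
  W_ref = 1e-12 W
Formula: SWL = 10 * log10(W / W_ref)
Compute ratio: W / W_ref = 39356700000000
Compute log10: log10(39356700000000) = 13.595019
Multiply: SWL = 10 * 13.595019 = 135.95

135.95 dB


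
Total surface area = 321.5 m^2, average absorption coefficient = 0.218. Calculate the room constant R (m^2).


Given values:
  S = 321.5 m^2, alpha = 0.218
Formula: R = S * alpha / (1 - alpha)
Numerator: 321.5 * 0.218 = 70.087
Denominator: 1 - 0.218 = 0.782
R = 70.087 / 0.782 = 89.63

89.63 m^2


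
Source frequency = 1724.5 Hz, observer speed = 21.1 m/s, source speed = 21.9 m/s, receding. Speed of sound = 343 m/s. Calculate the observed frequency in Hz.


Given values:
  f_s = 1724.5 Hz, v_o = 21.1 m/s, v_s = 21.9 m/s
  Direction: receding
Formula: f_o = f_s * (c - v_o) / (c + v_s)
Numerator: c - v_o = 343 - 21.1 = 321.9
Denominator: c + v_s = 343 + 21.9 = 364.9
f_o = 1724.5 * 321.9 / 364.9 = 1521.28

1521.28 Hz


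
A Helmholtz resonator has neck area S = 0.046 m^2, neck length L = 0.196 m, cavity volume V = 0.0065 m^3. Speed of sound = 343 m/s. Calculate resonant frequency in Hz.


Given values:
  S = 0.046 m^2, L = 0.196 m, V = 0.0065 m^3, c = 343 m/s
Formula: f = (c / (2*pi)) * sqrt(S / (V * L))
Compute V * L = 0.0065 * 0.196 = 0.001274
Compute S / (V * L) = 0.046 / 0.001274 = 36.1068
Compute sqrt(36.1068) = 6.008893
Compute c / (2*pi) = 343 / 6.283185 = 54.590148
f = 54.590148 * 6.008893 = 328.03

328.03 Hz


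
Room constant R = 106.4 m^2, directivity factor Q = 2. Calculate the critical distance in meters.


Given values:
  R = 106.4 m^2, Q = 2
Formula: d_c = 0.141 * sqrt(Q * R)
Compute Q * R = 2 * 106.4 = 212.8
Compute sqrt(212.8) = 14.5877
d_c = 0.141 * 14.5877 = 2.057

2.057 m


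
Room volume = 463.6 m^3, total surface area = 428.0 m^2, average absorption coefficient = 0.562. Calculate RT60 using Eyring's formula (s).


Given values:
  V = 463.6 m^3, S = 428.0 m^2, alpha = 0.562
Formula: RT60 = 0.161 * V / (-S * ln(1 - alpha))
Compute ln(1 - 0.562) = ln(0.438) = -0.825536
Denominator: -428.0 * -0.825536 = 353.3294
Numerator: 0.161 * 463.6 = 74.6396
RT60 = 74.6396 / 353.3294 = 0.211

0.211 s


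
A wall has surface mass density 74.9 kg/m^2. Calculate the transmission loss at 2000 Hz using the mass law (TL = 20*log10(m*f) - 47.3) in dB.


Given values:
  m = 74.9 kg/m^2, f = 2000 Hz
Formula: TL = 20 * log10(m * f) - 47.3
Compute m * f = 74.9 * 2000 = 149800.0
Compute log10(149800.0) = 5.175512
Compute 20 * 5.175512 = 103.5102
TL = 103.5102 - 47.3 = 56.21

56.21 dB


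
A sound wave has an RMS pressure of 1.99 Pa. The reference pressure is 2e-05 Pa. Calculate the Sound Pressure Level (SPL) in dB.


Given values:
  p = 1.99 Pa
  p_ref = 2e-05 Pa
Formula: SPL = 20 * log10(p / p_ref)
Compute ratio: p / p_ref = 1.99 / 2e-05 = 99500
Compute log10: log10(99500) = 4.997823
Multiply: SPL = 20 * 4.997823 = 99.96

99.96 dB


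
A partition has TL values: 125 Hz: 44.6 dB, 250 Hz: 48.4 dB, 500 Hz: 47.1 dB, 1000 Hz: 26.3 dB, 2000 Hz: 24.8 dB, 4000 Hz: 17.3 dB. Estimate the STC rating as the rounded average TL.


Given TL values at each frequency:
  125 Hz: 44.6 dB
  250 Hz: 48.4 dB
  500 Hz: 47.1 dB
  1000 Hz: 26.3 dB
  2000 Hz: 24.8 dB
  4000 Hz: 17.3 dB
Formula: STC ~ round(average of TL values)
Sum = 44.6 + 48.4 + 47.1 + 26.3 + 24.8 + 17.3 = 208.5
Average = 208.5 / 6 = 34.75
Rounded: 35

35


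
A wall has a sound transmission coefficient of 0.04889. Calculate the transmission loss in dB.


Given values:
  tau = 0.04889
Formula: TL = 10 * log10(1 / tau)
Compute 1 / tau = 1 / 0.04889 = 20.4541
Compute log10(20.4541) = 1.31078
TL = 10 * 1.31078 = 13.11

13.11 dB


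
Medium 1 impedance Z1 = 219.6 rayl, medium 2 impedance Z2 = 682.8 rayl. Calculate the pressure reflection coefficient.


Given values:
  Z1 = 219.6 rayl, Z2 = 682.8 rayl
Formula: R = (Z2 - Z1) / (Z2 + Z1)
Numerator: Z2 - Z1 = 682.8 - 219.6 = 463.2
Denominator: Z2 + Z1 = 682.8 + 219.6 = 902.4
R = 463.2 / 902.4 = 0.5133

0.5133


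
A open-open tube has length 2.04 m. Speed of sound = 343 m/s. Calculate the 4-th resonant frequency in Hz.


Given values:
  Tube type: open-open, L = 2.04 m, c = 343 m/s, n = 4
Formula: f_n = n * c / (2 * L)
Compute 2 * L = 2 * 2.04 = 4.08
f = 4 * 343 / 4.08
f = 336.27

336.27 Hz


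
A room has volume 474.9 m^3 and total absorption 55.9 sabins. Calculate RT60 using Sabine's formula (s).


Given values:
  V = 474.9 m^3
  A = 55.9 sabins
Formula: RT60 = 0.161 * V / A
Numerator: 0.161 * 474.9 = 76.4589
RT60 = 76.4589 / 55.9 = 1.368

1.368 s


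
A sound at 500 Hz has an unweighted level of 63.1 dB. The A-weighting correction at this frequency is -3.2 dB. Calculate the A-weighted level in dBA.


Given values:
  SPL = 63.1 dB
  A-weighting at 500 Hz = -3.2 dB
Formula: L_A = SPL + A_weight
L_A = 63.1 + (-3.2)
L_A = 59.9

59.9 dBA


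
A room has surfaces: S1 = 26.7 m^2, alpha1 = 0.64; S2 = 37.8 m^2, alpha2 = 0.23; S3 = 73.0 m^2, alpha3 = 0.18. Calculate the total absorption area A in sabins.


Given surfaces:
  Surface 1: 26.7 * 0.64 = 17.088
  Surface 2: 37.8 * 0.23 = 8.694
  Surface 3: 73.0 * 0.18 = 13.14
Formula: A = sum(Si * alpha_i)
A = 17.088 + 8.694 + 13.14
A = 38.92

38.92 sabins


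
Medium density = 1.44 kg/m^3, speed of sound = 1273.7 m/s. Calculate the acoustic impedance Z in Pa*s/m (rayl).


Given values:
  rho = 1.44 kg/m^3
  c = 1273.7 m/s
Formula: Z = rho * c
Z = 1.44 * 1273.7
Z = 1834.13

1834.13 rayl


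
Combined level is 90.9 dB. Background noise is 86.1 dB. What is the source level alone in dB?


Given values:
  L_total = 90.9 dB, L_bg = 86.1 dB
Formula: L_source = 10 * log10(10^(L_total/10) - 10^(L_bg/10))
Convert to linear:
  10^(90.9/10) = 1230268770.8124
  10^(86.1/10) = 407380277.8041
Difference: 1230268770.8124 - 407380277.8041 = 822888493.0083
L_source = 10 * log10(822888493.0083) = 89.15

89.15 dB


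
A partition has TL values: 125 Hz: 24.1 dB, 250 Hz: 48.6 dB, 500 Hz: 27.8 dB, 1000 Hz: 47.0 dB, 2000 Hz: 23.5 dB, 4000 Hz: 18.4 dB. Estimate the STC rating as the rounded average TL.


Given TL values at each frequency:
  125 Hz: 24.1 dB
  250 Hz: 48.6 dB
  500 Hz: 27.8 dB
  1000 Hz: 47.0 dB
  2000 Hz: 23.5 dB
  4000 Hz: 18.4 dB
Formula: STC ~ round(average of TL values)
Sum = 24.1 + 48.6 + 27.8 + 47.0 + 23.5 + 18.4 = 189.4
Average = 189.4 / 6 = 31.57
Rounded: 32

32


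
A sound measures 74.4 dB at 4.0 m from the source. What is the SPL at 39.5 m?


Given values:
  SPL1 = 74.4 dB, r1 = 4.0 m, r2 = 39.5 m
Formula: SPL2 = SPL1 - 20 * log10(r2 / r1)
Compute ratio: r2 / r1 = 39.5 / 4.0 = 9.875
Compute log10: log10(9.875) = 0.994537
Compute drop: 20 * 0.994537 = 19.8907
SPL2 = 74.4 - 19.8907 = 54.51

54.51 dB


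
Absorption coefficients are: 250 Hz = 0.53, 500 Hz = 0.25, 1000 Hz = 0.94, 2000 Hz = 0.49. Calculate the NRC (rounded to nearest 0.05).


Given values:
  a_250 = 0.53, a_500 = 0.25
  a_1000 = 0.94, a_2000 = 0.49
Formula: NRC = (a250 + a500 + a1000 + a2000) / 4
Sum = 0.53 + 0.25 + 0.94 + 0.49 = 2.21
NRC = 2.21 / 4 = 0.5525
Rounded to nearest 0.05: 0.55

0.55


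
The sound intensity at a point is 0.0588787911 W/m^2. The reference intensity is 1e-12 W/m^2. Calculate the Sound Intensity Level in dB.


Given values:
  I = 0.0588787911 W/m^2
  I_ref = 1e-12 W/m^2
Formula: SIL = 10 * log10(I / I_ref)
Compute ratio: I / I_ref = 58878791100
Compute log10: log10(58878791100) = 10.769959
Multiply: SIL = 10 * 10.769959 = 107.7

107.7 dB


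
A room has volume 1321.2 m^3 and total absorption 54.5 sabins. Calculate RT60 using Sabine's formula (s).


Given values:
  V = 1321.2 m^3
  A = 54.5 sabins
Formula: RT60 = 0.161 * V / A
Numerator: 0.161 * 1321.2 = 212.7132
RT60 = 212.7132 / 54.5 = 3.903

3.903 s


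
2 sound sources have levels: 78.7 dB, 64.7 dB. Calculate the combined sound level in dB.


Formula: L_total = 10 * log10( sum(10^(Li/10)) )
  Source 1: 10^(78.7/10) = 74131024.1301
  Source 2: 10^(64.7/10) = 2951209.2267
Sum of linear values = 77082233.3568
L_total = 10 * log10(77082233.3568) = 78.87

78.87 dB


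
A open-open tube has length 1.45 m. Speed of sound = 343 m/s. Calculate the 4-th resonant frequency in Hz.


Given values:
  Tube type: open-open, L = 1.45 m, c = 343 m/s, n = 4
Formula: f_n = n * c / (2 * L)
Compute 2 * L = 2 * 1.45 = 2.9
f = 4 * 343 / 2.9
f = 473.1

473.1 Hz


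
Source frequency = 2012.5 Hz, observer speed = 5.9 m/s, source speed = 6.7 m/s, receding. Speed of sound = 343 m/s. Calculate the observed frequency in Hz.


Given values:
  f_s = 2012.5 Hz, v_o = 5.9 m/s, v_s = 6.7 m/s
  Direction: receding
Formula: f_o = f_s * (c - v_o) / (c + v_s)
Numerator: c - v_o = 343 - 5.9 = 337.1
Denominator: c + v_s = 343 + 6.7 = 349.7
f_o = 2012.5 * 337.1 / 349.7 = 1939.99

1939.99 Hz


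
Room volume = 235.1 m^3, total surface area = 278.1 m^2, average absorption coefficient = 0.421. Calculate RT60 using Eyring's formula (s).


Given values:
  V = 235.1 m^3, S = 278.1 m^2, alpha = 0.421
Formula: RT60 = 0.161 * V / (-S * ln(1 - alpha))
Compute ln(1 - 0.421) = ln(0.579) = -0.546453
Denominator: -278.1 * -0.546453 = 151.9686
Numerator: 0.161 * 235.1 = 37.8511
RT60 = 37.8511 / 151.9686 = 0.249

0.249 s


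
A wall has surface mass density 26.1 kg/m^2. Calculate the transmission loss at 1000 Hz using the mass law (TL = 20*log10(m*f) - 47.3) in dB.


Given values:
  m = 26.1 kg/m^2, f = 1000 Hz
Formula: TL = 20 * log10(m * f) - 47.3
Compute m * f = 26.1 * 1000 = 26100.0
Compute log10(26100.0) = 4.416641
Compute 20 * 4.416641 = 88.3328
TL = 88.3328 - 47.3 = 41.03

41.03 dB


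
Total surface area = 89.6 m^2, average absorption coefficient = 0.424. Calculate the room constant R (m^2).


Given values:
  S = 89.6 m^2, alpha = 0.424
Formula: R = S * alpha / (1 - alpha)
Numerator: 89.6 * 0.424 = 37.9904
Denominator: 1 - 0.424 = 0.576
R = 37.9904 / 0.576 = 65.96

65.96 m^2


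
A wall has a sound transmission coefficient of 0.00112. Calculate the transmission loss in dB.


Given values:
  tau = 0.00112
Formula: TL = 10 * log10(1 / tau)
Compute 1 / tau = 1 / 0.00112 = 892.8571
Compute log10(892.8571) = 2.950782
TL = 10 * 2.950782 = 29.51

29.51 dB


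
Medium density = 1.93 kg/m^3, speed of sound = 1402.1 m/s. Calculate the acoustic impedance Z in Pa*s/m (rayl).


Given values:
  rho = 1.93 kg/m^3
  c = 1402.1 m/s
Formula: Z = rho * c
Z = 1.93 * 1402.1
Z = 2706.05

2706.05 rayl


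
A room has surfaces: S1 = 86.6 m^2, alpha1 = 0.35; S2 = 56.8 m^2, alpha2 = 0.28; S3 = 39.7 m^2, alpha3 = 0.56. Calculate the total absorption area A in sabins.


Given surfaces:
  Surface 1: 86.6 * 0.35 = 30.31
  Surface 2: 56.8 * 0.28 = 15.904
  Surface 3: 39.7 * 0.56 = 22.232
Formula: A = sum(Si * alpha_i)
A = 30.31 + 15.904 + 22.232
A = 68.45

68.45 sabins


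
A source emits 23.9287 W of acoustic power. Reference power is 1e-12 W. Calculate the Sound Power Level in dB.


Given values:
  W = 23.9287 W
  W_ref = 1e-12 W
Formula: SWL = 10 * log10(W / W_ref)
Compute ratio: W / W_ref = 23928700000000
Compute log10: log10(23928700000000) = 13.378919
Multiply: SWL = 10 * 13.378919 = 133.79

133.79 dB


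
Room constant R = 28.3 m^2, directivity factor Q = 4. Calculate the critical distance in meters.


Given values:
  R = 28.3 m^2, Q = 4
Formula: d_c = 0.141 * sqrt(Q * R)
Compute Q * R = 4 * 28.3 = 113.2
Compute sqrt(113.2) = 10.6395
d_c = 0.141 * 10.6395 = 1.5

1.5 m


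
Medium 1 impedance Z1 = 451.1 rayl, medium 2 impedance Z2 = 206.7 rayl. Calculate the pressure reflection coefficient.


Given values:
  Z1 = 451.1 rayl, Z2 = 206.7 rayl
Formula: R = (Z2 - Z1) / (Z2 + Z1)
Numerator: Z2 - Z1 = 206.7 - 451.1 = -244.4
Denominator: Z2 + Z1 = 206.7 + 451.1 = 657.8
R = -244.4 / 657.8 = -0.3715

-0.3715


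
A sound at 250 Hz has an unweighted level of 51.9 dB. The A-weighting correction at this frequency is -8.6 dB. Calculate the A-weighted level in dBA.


Given values:
  SPL = 51.9 dB
  A-weighting at 250 Hz = -8.6 dB
Formula: L_A = SPL + A_weight
L_A = 51.9 + (-8.6)
L_A = 43.3

43.3 dBA


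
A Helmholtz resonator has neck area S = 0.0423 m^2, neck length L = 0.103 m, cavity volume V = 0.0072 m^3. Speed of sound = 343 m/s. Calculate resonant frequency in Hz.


Given values:
  S = 0.0423 m^2, L = 0.103 m, V = 0.0072 m^3, c = 343 m/s
Formula: f = (c / (2*pi)) * sqrt(S / (V * L))
Compute V * L = 0.0072 * 0.103 = 0.0007416
Compute S / (V * L) = 0.0423 / 0.0007416 = 57.0388
Compute sqrt(57.0388) = 7.552404
Compute c / (2*pi) = 343 / 6.283185 = 54.590148
f = 54.590148 * 7.552404 = 412.29

412.29 Hz


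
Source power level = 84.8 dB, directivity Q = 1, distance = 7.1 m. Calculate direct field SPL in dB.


Given values:
  Lw = 84.8 dB, Q = 1, r = 7.1 m
Formula: SPL = Lw + 10 * log10(Q / (4 * pi * r^2))
Compute 4 * pi * r^2 = 4 * pi * 7.1^2 = 633.4707
Compute Q / denom = 1 / 633.4707 = 0.0015786
Compute 10 * log10(0.0015786) = -28.0173
SPL = 84.8 + (-28.0173) = 56.78

56.78 dB


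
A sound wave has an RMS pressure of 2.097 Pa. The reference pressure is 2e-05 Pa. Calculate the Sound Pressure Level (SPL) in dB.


Given values:
  p = 2.097 Pa
  p_ref = 2e-05 Pa
Formula: SPL = 20 * log10(p / p_ref)
Compute ratio: p / p_ref = 2.097 / 2e-05 = 104850
Compute log10: log10(104850) = 5.020568
Multiply: SPL = 20 * 5.020568 = 100.41

100.41 dB


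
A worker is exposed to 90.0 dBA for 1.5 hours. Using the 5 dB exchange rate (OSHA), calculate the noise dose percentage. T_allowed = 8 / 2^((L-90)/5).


Given values:
  L = 90.0 dBA, T = 1.5 hours
Formula: T_allowed = 8 / 2^((L - 90) / 5)
Compute exponent: (90.0 - 90) / 5 = 0.0
Compute 2^(0.0) = 1.0
T_allowed = 8 / 1.0 = 8.0 hours
Dose = (T / T_allowed) * 100
Dose = (1.5 / 8.0) * 100 = 18.75

18.75 %


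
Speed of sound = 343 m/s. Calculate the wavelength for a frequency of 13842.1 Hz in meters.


Given values:
  c = 343 m/s, f = 13842.1 Hz
Formula: lambda = c / f
lambda = 343 / 13842.1
lambda = 0.0248

0.0248 m


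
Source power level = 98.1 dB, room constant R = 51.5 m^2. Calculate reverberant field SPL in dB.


Given values:
  Lw = 98.1 dB, R = 51.5 m^2
Formula: SPL = Lw + 10 * log10(4 / R)
Compute 4 / R = 4 / 51.5 = 0.07767
Compute 10 * log10(0.07767) = -11.0975
SPL = 98.1 + (-11.0975) = 87.0

87.0 dB


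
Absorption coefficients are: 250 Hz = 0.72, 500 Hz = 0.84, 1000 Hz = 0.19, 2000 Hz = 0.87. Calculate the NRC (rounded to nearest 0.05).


Given values:
  a_250 = 0.72, a_500 = 0.84
  a_1000 = 0.19, a_2000 = 0.87
Formula: NRC = (a250 + a500 + a1000 + a2000) / 4
Sum = 0.72 + 0.84 + 0.19 + 0.87 = 2.62
NRC = 2.62 / 4 = 0.655
Rounded to nearest 0.05: 0.65

0.65


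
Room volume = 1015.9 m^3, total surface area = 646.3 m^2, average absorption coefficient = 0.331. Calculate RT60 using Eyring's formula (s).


Given values:
  V = 1015.9 m^3, S = 646.3 m^2, alpha = 0.331
Formula: RT60 = 0.161 * V / (-S * ln(1 - alpha))
Compute ln(1 - 0.331) = ln(0.669) = -0.401971
Denominator: -646.3 * -0.401971 = 259.7939
Numerator: 0.161 * 1015.9 = 163.5599
RT60 = 163.5599 / 259.7939 = 0.63

0.63 s


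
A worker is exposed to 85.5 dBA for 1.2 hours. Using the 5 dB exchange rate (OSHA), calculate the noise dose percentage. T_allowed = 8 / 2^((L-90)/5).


Given values:
  L = 85.5 dBA, T = 1.2 hours
Formula: T_allowed = 8 / 2^((L - 90) / 5)
Compute exponent: (85.5 - 90) / 5 = -0.9
Compute 2^(-0.9) = 0.535887
T_allowed = 8 / 0.535887 = 14.92852 hours
Dose = (T / T_allowed) * 100
Dose = (1.2 / 14.92852) * 100 = 8.04

8.04 %


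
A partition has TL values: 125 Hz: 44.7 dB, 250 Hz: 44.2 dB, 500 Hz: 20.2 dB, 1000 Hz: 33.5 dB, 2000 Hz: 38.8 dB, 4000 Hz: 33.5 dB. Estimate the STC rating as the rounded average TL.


Given TL values at each frequency:
  125 Hz: 44.7 dB
  250 Hz: 44.2 dB
  500 Hz: 20.2 dB
  1000 Hz: 33.5 dB
  2000 Hz: 38.8 dB
  4000 Hz: 33.5 dB
Formula: STC ~ round(average of TL values)
Sum = 44.7 + 44.2 + 20.2 + 33.5 + 38.8 + 33.5 = 214.9
Average = 214.9 / 6 = 35.82
Rounded: 36

36


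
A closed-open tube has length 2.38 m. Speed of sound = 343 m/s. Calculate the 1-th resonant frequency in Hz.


Given values:
  Tube type: closed-open, L = 2.38 m, c = 343 m/s, n = 1
Formula: f_n = (2n - 1) * c / (4 * L)
Compute 2n - 1 = 2*1 - 1 = 1
Compute 4 * L = 4 * 2.38 = 9.52
f = 1 * 343 / 9.52
f = 36.03

36.03 Hz


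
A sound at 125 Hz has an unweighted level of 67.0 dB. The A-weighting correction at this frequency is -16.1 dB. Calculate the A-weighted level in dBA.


Given values:
  SPL = 67.0 dB
  A-weighting at 125 Hz = -16.1 dB
Formula: L_A = SPL + A_weight
L_A = 67.0 + (-16.1)
L_A = 50.9

50.9 dBA


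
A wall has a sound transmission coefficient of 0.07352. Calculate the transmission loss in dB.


Given values:
  tau = 0.07352
Formula: TL = 10 * log10(1 / tau)
Compute 1 / tau = 1 / 0.07352 = 13.6017
Compute log10(13.6017) = 1.133593
TL = 10 * 1.133593 = 11.34

11.34 dB


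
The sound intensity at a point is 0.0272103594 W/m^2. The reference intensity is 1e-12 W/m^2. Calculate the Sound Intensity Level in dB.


Given values:
  I = 0.0272103594 W/m^2
  I_ref = 1e-12 W/m^2
Formula: SIL = 10 * log10(I / I_ref)
Compute ratio: I / I_ref = 27210359400
Compute log10: log10(27210359400) = 10.434734
Multiply: SIL = 10 * 10.434734 = 104.35

104.35 dB


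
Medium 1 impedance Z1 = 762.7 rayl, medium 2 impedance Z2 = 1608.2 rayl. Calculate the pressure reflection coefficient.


Given values:
  Z1 = 762.7 rayl, Z2 = 1608.2 rayl
Formula: R = (Z2 - Z1) / (Z2 + Z1)
Numerator: Z2 - Z1 = 1608.2 - 762.7 = 845.5
Denominator: Z2 + Z1 = 1608.2 + 762.7 = 2370.9
R = 845.5 / 2370.9 = 0.3566

0.3566


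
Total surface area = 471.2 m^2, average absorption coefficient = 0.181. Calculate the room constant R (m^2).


Given values:
  S = 471.2 m^2, alpha = 0.181
Formula: R = S * alpha / (1 - alpha)
Numerator: 471.2 * 0.181 = 85.2872
Denominator: 1 - 0.181 = 0.819
R = 85.2872 / 0.819 = 104.14

104.14 m^2


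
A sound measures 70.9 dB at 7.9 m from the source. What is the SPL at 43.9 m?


Given values:
  SPL1 = 70.9 dB, r1 = 7.9 m, r2 = 43.9 m
Formula: SPL2 = SPL1 - 20 * log10(r2 / r1)
Compute ratio: r2 / r1 = 43.9 / 7.9 = 5.557
Compute log10: log10(5.557) = 0.74484
Compute drop: 20 * 0.74484 = 14.8968
SPL2 = 70.9 - 14.8968 = 56.0

56.0 dB


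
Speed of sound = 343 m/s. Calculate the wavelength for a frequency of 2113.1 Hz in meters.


Given values:
  c = 343 m/s, f = 2113.1 Hz
Formula: lambda = c / f
lambda = 343 / 2113.1
lambda = 0.1623

0.1623 m


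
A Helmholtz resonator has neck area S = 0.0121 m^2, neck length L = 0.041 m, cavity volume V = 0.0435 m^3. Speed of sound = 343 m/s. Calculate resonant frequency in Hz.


Given values:
  S = 0.0121 m^2, L = 0.041 m, V = 0.0435 m^3, c = 343 m/s
Formula: f = (c / (2*pi)) * sqrt(S / (V * L))
Compute V * L = 0.0435 * 0.041 = 0.0017835
Compute S / (V * L) = 0.0121 / 0.0017835 = 6.7844
Compute sqrt(6.7844) = 2.604688
Compute c / (2*pi) = 343 / 6.283185 = 54.590148
f = 54.590148 * 2.604688 = 142.19

142.19 Hz
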